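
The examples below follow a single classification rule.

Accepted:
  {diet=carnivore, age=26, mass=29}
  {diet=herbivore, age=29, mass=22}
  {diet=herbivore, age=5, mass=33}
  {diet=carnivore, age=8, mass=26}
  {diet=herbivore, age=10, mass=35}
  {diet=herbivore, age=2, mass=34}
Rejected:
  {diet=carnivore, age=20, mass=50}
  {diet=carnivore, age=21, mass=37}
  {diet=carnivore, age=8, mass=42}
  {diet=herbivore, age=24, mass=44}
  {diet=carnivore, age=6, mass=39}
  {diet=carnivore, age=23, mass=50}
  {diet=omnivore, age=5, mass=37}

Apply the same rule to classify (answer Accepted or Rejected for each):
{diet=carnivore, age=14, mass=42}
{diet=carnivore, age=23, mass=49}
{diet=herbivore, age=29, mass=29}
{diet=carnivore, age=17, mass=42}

Rejected, Rejected, Accepted, Rejected

The simplest hypothesis consistent with all the labels is: mass ≤ 35.
Rejected: {diet=carnivore, age=14, mass=42}, since mass = 42.
Rejected: {diet=carnivore, age=23, mass=49}, since mass = 49.
Accepted: {diet=herbivore, age=29, mass=29}, since mass = 29.
Rejected: {diet=carnivore, age=17, mass=42}, since mass = 42.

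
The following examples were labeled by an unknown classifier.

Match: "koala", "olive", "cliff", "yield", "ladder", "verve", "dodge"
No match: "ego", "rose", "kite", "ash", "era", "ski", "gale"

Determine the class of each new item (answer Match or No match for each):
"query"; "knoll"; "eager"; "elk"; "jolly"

One predicate separates the groups cleanly: length ≥ 5.
"query" — length 5, hence Match.
"knoll" — length 5, hence Match.
"eager" — length 5, hence Match.
"elk" — length 3, hence No match.
"jolly" — length 5, hence Match.

Match, Match, Match, No match, Match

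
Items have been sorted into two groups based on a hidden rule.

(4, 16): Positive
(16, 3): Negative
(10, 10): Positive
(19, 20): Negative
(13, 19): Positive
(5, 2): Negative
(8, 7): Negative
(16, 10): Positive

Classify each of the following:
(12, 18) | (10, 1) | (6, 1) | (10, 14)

'Positive' ⟺ sum is even.

Positive, Negative, Negative, Positive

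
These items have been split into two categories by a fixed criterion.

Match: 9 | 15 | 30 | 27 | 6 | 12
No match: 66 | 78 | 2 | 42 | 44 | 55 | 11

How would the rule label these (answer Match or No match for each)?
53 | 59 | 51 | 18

No match, No match, No match, Match

The rule appears to be: multiple of 3 AND at most 30.
53: 53 = 3·17 + 2, 53 > 30, does not fit → No match.
59: 59 = 3·19 + 2, 59 > 30, does not fit → No match.
51: 51 = 3·17, 51 > 30, does not fit → No match.
18: 18 = 3·6, 18 ≤ 30, matches → Match.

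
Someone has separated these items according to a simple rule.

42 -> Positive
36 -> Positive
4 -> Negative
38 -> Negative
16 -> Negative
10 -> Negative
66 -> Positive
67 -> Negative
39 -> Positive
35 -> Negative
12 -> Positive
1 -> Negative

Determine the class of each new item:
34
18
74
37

Negative, Positive, Negative, Negative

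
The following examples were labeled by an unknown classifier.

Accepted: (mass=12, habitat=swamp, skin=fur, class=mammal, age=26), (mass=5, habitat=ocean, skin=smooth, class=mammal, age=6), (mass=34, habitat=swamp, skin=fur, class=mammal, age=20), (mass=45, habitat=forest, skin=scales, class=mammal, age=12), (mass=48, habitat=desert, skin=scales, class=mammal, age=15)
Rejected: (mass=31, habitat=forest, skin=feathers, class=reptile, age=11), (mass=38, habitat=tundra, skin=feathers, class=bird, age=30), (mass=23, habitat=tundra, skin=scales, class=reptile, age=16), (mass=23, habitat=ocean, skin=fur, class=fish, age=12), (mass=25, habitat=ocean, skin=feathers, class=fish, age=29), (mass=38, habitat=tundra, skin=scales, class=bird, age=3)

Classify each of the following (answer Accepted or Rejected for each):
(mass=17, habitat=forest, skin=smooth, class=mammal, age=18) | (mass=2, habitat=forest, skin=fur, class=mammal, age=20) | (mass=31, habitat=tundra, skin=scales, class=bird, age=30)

Accepted, Accepted, Rejected

Comparing the two groups points to one rule — class is mammal.
Accepted: (mass=17, habitat=forest, skin=smooth, class=mammal, age=18), since class is mammal. Accepted: (mass=2, habitat=forest, skin=fur, class=mammal, age=20), since class is mammal. Rejected: (mass=31, habitat=tundra, skin=scales, class=bird, age=30), since class is bird.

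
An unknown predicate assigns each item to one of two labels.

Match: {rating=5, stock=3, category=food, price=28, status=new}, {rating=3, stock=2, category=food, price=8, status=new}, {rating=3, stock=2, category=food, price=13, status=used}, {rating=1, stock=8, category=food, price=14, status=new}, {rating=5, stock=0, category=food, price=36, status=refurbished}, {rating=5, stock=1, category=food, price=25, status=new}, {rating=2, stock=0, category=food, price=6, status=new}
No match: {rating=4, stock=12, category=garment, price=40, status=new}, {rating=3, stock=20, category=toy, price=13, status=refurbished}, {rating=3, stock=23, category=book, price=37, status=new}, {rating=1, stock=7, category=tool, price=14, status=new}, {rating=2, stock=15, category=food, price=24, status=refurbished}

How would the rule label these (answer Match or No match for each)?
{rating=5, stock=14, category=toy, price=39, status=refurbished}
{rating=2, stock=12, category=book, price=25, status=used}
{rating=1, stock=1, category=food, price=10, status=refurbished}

No match, No match, Match

The distinguishing property — category is food AND stock ≤ 8 — holds for all the 'Match' cases and none of the 'No match' cases.
{rating=5, stock=14, category=toy, price=39, status=refurbished} → category is toy, stock = 14 → No match.
{rating=2, stock=12, category=book, price=25, status=used} → category is book, stock = 12 → No match.
{rating=1, stock=1, category=food, price=10, status=refurbished} → category is food, stock = 1 → Match.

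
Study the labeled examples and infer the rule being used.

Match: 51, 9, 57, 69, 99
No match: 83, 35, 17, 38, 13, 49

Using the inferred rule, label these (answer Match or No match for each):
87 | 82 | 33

A rule that fits every label: multiple of 3 — true of each 'Match' example, false of each 'No match' one.
87: 87 = 3·29 — satisfies this, so Match.
82: 82 = 3·27 + 1 — lacks this property, so No match.
33: 33 = 3·11 — satisfies this, so Match.

Match, No match, Match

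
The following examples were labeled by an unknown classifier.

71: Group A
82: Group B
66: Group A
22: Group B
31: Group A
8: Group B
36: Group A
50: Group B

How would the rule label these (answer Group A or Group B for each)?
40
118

A rule that fits every label: ≡ 1 (mod 5) — true of each 'Group A' example, false of each 'Group B' one.

Group B, Group B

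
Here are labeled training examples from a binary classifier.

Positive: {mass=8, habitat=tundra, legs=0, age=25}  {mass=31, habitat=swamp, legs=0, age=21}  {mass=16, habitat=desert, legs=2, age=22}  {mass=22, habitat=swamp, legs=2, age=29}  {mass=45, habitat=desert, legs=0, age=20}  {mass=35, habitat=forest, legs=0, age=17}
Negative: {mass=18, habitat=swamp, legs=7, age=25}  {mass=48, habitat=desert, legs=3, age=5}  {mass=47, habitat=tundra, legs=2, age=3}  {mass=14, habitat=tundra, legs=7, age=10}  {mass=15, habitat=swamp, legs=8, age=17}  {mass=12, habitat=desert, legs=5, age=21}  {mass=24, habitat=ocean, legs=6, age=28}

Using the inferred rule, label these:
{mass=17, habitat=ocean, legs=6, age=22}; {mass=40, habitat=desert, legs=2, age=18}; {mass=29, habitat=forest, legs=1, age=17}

Negative, Positive, Positive

The classifier is using: legs ≤ 2 AND age ≥ 5.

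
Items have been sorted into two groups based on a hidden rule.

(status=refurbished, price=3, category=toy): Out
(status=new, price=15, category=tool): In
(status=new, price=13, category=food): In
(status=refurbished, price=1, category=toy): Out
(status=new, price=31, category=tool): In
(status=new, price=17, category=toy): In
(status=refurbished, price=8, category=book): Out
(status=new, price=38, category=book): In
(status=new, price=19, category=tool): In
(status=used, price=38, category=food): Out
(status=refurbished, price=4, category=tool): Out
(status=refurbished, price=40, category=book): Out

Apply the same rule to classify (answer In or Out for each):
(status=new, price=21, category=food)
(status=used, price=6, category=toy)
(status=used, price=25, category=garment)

In, Out, Out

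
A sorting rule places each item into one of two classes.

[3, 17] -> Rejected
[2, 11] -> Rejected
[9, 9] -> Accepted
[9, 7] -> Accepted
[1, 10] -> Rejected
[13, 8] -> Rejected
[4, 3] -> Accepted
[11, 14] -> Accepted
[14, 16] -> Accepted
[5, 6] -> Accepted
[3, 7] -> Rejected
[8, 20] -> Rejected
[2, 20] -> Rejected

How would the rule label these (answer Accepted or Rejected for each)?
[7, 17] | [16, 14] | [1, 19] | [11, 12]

Rejected, Accepted, Rejected, Accepted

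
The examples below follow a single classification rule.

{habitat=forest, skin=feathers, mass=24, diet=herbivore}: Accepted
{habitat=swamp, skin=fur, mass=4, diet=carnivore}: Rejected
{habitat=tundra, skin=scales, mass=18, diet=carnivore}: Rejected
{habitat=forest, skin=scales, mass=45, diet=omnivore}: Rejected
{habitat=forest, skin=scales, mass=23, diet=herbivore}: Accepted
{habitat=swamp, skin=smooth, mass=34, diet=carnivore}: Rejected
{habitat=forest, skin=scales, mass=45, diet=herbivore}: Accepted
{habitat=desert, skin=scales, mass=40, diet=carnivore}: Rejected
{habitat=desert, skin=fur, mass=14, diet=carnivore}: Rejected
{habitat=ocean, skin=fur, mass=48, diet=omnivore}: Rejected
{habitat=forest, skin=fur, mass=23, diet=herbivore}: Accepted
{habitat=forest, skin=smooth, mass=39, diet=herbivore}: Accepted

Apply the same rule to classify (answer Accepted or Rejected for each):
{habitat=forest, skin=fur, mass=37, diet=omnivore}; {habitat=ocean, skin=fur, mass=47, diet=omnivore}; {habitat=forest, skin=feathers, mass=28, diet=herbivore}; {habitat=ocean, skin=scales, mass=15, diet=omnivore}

Rejected, Rejected, Accepted, Rejected

All 'Accepted' examples share one property — diet is herbivore — and every 'Rejected' example lacks it.
{habitat=forest, skin=fur, mass=37, diet=omnivore}: Rejected (diet is omnivore).
{habitat=ocean, skin=fur, mass=47, diet=omnivore}: Rejected (diet is omnivore).
{habitat=forest, skin=feathers, mass=28, diet=herbivore}: Accepted (diet is herbivore).
{habitat=ocean, skin=scales, mass=15, diet=omnivore}: Rejected (diet is omnivore).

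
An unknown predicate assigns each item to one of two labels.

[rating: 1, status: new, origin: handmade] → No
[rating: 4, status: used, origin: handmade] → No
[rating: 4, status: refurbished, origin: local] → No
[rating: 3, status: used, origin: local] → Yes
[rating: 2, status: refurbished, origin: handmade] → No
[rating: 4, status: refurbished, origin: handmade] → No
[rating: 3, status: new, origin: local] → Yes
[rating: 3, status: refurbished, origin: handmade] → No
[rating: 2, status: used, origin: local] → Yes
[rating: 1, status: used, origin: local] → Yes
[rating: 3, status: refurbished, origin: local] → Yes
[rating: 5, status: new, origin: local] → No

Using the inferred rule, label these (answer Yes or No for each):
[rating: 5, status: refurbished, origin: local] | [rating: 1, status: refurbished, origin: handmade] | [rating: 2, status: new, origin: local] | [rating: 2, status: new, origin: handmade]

No, No, Yes, No

The distinguishing property — origin is local AND rating ≤ 3 — holds for all the 'Yes' cases and none of the 'No' cases.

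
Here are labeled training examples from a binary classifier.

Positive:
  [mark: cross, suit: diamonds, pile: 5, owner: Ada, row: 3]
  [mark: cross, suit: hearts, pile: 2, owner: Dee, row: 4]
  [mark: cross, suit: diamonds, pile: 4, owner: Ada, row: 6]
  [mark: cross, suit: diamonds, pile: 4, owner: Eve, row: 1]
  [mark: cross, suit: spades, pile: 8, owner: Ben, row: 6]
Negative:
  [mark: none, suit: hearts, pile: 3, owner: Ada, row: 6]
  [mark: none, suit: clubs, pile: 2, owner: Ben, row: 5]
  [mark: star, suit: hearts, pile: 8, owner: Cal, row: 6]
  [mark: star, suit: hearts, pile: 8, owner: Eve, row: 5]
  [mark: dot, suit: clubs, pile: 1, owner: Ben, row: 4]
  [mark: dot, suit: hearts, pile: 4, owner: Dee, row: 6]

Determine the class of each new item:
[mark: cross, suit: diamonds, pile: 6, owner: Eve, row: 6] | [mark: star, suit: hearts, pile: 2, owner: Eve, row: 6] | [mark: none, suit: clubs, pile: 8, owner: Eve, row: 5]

Positive, Negative, Negative

The distinguishing property — mark is cross — holds for all the 'Positive' cases and none of the 'Negative' cases.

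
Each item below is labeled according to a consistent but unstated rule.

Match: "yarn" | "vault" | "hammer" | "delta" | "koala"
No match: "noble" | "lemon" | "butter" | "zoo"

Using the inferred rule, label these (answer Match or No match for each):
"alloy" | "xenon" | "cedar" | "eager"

A rule that fits every label: contains 'a' — true of each 'Match' example, false of each 'No match' one.
"alloy": has 'a' — fits, so Match.
"xenon": no 'a' — doesn't qualify, so No match.
"cedar": has 'a' — fits, so Match.
"eager": has 'a' — fits, so Match.

Match, No match, Match, Match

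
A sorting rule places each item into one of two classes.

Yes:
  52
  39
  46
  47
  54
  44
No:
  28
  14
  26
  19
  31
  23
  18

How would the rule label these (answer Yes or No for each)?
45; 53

The classifier is using: at least 39.
45: 45 ≥ 39, meets the rule → Yes.
53: 53 ≥ 39, meets the rule → Yes.

Yes, Yes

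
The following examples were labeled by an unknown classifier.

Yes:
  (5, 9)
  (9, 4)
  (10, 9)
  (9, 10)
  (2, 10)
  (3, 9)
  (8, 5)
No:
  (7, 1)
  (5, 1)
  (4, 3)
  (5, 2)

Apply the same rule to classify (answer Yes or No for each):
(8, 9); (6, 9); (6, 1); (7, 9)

Yes, Yes, No, Yes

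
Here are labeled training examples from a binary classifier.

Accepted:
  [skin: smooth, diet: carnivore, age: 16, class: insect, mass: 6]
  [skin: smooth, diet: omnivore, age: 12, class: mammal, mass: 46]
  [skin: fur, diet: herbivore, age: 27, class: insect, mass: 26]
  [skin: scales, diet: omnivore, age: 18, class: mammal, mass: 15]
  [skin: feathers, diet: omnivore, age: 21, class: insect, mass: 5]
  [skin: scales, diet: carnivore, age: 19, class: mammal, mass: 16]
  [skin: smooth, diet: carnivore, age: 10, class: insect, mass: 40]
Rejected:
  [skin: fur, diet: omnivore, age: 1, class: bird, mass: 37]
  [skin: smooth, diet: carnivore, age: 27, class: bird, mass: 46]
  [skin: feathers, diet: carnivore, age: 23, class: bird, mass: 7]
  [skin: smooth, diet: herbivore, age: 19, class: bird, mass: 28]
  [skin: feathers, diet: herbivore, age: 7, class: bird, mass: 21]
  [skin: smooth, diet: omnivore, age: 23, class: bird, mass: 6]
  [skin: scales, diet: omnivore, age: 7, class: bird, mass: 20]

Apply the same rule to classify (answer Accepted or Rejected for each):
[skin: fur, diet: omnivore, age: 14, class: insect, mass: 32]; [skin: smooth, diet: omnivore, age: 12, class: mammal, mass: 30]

One predicate separates the groups cleanly: class is not bird.
[skin: fur, diet: omnivore, age: 14, class: insect, mass: 32] → class is insect → Accepted. [skin: smooth, diet: omnivore, age: 12, class: mammal, mass: 30] → class is mammal → Accepted.

Accepted, Accepted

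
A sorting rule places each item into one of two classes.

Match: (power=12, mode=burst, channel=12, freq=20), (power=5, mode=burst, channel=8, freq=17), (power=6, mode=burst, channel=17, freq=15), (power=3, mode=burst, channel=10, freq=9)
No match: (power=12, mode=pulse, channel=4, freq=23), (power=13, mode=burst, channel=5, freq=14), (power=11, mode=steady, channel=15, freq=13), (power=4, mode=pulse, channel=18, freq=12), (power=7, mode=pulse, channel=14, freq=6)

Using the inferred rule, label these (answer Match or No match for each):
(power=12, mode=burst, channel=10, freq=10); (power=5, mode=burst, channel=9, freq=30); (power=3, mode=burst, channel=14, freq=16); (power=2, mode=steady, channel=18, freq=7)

'Match' ⟺ mode is burst AND power ≤ 12.

Match, Match, Match, No match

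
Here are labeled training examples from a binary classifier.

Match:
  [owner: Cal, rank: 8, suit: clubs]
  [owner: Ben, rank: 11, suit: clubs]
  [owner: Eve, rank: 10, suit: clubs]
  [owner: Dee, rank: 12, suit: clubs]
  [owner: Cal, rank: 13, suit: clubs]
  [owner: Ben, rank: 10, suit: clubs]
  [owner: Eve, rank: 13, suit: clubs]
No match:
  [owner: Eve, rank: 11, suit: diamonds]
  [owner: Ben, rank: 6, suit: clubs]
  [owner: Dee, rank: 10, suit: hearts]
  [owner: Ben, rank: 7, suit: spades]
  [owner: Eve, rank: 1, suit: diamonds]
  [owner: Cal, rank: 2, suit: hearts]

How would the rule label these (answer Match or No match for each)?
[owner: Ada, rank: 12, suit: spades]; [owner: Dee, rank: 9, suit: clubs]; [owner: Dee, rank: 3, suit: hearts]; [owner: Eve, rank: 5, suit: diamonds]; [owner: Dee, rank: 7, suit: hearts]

'Match' ⟺ suit is clubs AND rank ≥ 7.
No match: [owner: Ada, rank: 12, suit: spades], since suit is spades, rank = 12. Match: [owner: Dee, rank: 9, suit: clubs], since suit is clubs, rank = 9. No match: [owner: Dee, rank: 3, suit: hearts], since suit is hearts, rank = 3. No match: [owner: Eve, rank: 5, suit: diamonds], since suit is diamonds, rank = 5. No match: [owner: Dee, rank: 7, suit: hearts], since suit is hearts, rank = 7.

No match, Match, No match, No match, No match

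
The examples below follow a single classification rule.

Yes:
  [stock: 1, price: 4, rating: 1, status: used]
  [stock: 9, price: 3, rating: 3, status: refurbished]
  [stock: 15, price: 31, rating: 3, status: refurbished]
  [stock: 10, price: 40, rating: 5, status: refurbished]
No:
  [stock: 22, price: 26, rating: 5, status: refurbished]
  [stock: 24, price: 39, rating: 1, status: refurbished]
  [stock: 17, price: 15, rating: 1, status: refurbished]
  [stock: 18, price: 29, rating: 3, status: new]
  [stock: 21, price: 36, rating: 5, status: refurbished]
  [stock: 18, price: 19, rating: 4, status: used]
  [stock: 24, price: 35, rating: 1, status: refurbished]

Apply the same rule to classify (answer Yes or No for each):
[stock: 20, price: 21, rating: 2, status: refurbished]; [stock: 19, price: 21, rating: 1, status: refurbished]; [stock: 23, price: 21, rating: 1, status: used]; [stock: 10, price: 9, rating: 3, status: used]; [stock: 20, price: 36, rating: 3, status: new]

No, No, No, Yes, No

The distinguishing property — stock ≤ 15 — holds for all the 'Yes' cases and none of the 'No' cases.
[stock: 20, price: 21, rating: 2, status: refurbished]: No (stock = 20).
[stock: 19, price: 21, rating: 1, status: refurbished]: No (stock = 19).
[stock: 23, price: 21, rating: 1, status: used]: No (stock = 23).
[stock: 10, price: 9, rating: 3, status: used]: Yes (stock = 10).
[stock: 20, price: 36, rating: 3, status: new]: No (stock = 20).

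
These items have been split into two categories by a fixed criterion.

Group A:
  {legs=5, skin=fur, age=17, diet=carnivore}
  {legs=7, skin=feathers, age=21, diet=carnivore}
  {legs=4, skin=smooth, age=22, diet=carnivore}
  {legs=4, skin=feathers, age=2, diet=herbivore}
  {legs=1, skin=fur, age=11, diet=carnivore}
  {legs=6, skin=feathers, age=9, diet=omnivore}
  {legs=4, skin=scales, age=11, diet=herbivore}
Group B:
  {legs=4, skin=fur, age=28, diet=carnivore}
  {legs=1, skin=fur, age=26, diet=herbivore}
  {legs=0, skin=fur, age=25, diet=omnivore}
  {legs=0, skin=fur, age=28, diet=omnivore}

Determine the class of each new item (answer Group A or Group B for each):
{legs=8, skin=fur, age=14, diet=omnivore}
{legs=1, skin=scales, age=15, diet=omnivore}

Rule: age ≤ 22. This holds for each 'Group A' example and fails for each 'Group B' one.
{legs=8, skin=fur, age=14, diet=omnivore}: age = 14, fits → Group A.
{legs=1, skin=scales, age=15, diet=omnivore}: age = 15, fits → Group A.

Group A, Group A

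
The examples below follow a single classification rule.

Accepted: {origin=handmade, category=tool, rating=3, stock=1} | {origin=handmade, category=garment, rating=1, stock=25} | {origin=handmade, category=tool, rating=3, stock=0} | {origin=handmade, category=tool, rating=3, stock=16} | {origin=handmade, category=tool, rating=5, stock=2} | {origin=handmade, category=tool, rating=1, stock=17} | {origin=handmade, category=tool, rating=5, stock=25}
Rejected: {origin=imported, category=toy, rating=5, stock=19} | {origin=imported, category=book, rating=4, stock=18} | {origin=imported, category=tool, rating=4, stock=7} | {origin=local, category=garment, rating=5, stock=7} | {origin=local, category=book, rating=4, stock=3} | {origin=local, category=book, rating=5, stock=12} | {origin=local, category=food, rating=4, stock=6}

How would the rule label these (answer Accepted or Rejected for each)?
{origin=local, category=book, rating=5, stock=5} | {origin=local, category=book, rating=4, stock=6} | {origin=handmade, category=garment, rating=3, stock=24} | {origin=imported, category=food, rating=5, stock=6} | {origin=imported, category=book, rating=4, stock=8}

The rule appears to be: origin is handmade.
Rejected: {origin=local, category=book, rating=5, stock=5}, since origin is local.
Rejected: {origin=local, category=book, rating=4, stock=6}, since origin is local.
Accepted: {origin=handmade, category=garment, rating=3, stock=24}, since origin is handmade.
Rejected: {origin=imported, category=food, rating=5, stock=6}, since origin is imported.
Rejected: {origin=imported, category=book, rating=4, stock=8}, since origin is imported.

Rejected, Rejected, Accepted, Rejected, Rejected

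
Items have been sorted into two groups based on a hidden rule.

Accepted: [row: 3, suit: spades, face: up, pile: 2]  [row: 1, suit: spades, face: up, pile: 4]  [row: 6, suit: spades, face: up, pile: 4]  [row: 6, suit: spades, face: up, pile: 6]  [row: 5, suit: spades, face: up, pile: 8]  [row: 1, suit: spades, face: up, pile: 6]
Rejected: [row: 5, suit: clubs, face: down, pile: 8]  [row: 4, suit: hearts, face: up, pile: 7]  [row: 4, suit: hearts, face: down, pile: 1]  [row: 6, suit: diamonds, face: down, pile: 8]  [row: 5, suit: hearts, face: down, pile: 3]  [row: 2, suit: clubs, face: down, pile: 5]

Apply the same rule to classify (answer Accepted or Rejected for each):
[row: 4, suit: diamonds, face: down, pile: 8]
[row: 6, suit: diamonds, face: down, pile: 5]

Rejected, Rejected

The distinguishing property — suit is spades — holds for all the 'Accepted' cases and none of the 'Rejected' cases.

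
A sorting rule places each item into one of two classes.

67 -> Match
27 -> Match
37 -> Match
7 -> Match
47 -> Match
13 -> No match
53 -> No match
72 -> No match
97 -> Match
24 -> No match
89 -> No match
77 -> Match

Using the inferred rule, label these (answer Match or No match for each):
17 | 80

Match, No match

The rule appears to be: ends in digit 7.
17: Match (last digit 7).
80: No match (last digit 0).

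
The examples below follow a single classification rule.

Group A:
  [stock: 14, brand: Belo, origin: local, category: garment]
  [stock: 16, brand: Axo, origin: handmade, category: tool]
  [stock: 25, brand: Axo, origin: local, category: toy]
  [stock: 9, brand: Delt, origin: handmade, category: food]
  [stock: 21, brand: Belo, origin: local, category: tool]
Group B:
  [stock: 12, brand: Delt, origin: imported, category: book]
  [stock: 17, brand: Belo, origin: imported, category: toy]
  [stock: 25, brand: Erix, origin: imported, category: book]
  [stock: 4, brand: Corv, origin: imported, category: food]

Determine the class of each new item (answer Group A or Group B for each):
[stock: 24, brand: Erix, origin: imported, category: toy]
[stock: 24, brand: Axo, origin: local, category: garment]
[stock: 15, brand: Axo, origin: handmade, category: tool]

Every 'Group A' example satisfies: origin is not imported. None of the 'Group B' examples do.
Group B: [stock: 24, brand: Erix, origin: imported, category: toy], since origin is imported. Group A: [stock: 24, brand: Axo, origin: local, category: garment], since origin is local. Group A: [stock: 15, brand: Axo, origin: handmade, category: tool], since origin is handmade.

Group B, Group A, Group A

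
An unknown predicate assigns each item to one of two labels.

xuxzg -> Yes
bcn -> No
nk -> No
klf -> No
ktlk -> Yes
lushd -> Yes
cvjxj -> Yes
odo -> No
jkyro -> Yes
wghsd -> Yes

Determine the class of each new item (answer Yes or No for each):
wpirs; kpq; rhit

All 'Yes' examples share one property — length ≥ 4 — and every 'No' example lacks it.
Yes: wpirs, since length 5.
No: kpq, since length 3.
Yes: rhit, since length 4.

Yes, No, Yes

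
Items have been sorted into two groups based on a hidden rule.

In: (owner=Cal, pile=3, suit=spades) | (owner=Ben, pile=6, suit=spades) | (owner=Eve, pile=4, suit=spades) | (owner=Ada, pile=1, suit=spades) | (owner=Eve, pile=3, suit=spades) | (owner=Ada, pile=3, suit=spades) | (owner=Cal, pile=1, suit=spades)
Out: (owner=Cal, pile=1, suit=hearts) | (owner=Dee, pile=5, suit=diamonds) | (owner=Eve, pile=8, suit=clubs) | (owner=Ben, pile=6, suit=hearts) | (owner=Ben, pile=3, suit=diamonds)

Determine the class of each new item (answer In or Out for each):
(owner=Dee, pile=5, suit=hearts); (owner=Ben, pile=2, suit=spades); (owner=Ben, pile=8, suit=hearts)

Out, In, Out

Every 'In' example satisfies: suit is spades. None of the 'Out' examples do.
(owner=Dee, pile=5, suit=hearts): suit is hearts, does not satisfy this → Out.
(owner=Ben, pile=2, suit=spades): suit is spades, fits → In.
(owner=Ben, pile=8, suit=hearts): suit is hearts, does not satisfy this → Out.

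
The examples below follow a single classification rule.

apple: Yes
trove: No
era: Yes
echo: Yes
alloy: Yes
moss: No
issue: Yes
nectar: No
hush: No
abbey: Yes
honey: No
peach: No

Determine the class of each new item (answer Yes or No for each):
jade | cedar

The common property of the 'Yes' items is: starts with a vowel. No 'No' item has it.
jade → starts with 'j' → No. cedar → starts with 'c' → No.

No, No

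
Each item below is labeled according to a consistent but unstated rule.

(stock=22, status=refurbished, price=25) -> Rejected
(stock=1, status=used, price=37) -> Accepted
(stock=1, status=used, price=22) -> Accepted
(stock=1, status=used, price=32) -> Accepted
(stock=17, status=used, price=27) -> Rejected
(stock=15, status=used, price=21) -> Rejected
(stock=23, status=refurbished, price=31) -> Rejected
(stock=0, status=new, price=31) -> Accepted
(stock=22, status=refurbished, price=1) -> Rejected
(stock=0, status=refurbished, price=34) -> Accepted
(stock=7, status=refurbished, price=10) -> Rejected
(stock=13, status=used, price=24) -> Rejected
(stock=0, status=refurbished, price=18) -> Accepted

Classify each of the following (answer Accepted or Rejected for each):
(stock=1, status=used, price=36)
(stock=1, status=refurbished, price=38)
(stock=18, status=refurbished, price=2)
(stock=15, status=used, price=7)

The classifier is using: stock ≤ 1.
Accepted: (stock=1, status=used, price=36), since stock = 1. Accepted: (stock=1, status=refurbished, price=38), since stock = 1. Rejected: (stock=18, status=refurbished, price=2), since stock = 18. Rejected: (stock=15, status=used, price=7), since stock = 15.

Accepted, Accepted, Rejected, Rejected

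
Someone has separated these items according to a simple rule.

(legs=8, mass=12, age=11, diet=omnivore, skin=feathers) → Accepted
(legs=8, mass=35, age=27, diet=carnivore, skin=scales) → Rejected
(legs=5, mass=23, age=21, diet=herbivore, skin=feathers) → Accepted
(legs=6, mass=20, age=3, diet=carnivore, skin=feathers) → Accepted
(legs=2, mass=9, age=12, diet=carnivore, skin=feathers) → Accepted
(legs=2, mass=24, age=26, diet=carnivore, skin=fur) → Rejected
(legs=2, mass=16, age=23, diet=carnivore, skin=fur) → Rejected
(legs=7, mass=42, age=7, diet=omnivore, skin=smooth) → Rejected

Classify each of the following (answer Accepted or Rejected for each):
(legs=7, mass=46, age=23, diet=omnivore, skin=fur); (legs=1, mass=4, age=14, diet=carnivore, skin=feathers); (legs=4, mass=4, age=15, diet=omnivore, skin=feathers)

Rejected, Accepted, Accepted

Checking candidate rules against both groups, what survives is: skin is feathers.
(legs=7, mass=46, age=23, diet=omnivore, skin=fur) — skin is fur, hence Rejected. (legs=1, mass=4, age=14, diet=carnivore, skin=feathers) — skin is feathers, hence Accepted. (legs=4, mass=4, age=15, diet=omnivore, skin=feathers) — skin is feathers, hence Accepted.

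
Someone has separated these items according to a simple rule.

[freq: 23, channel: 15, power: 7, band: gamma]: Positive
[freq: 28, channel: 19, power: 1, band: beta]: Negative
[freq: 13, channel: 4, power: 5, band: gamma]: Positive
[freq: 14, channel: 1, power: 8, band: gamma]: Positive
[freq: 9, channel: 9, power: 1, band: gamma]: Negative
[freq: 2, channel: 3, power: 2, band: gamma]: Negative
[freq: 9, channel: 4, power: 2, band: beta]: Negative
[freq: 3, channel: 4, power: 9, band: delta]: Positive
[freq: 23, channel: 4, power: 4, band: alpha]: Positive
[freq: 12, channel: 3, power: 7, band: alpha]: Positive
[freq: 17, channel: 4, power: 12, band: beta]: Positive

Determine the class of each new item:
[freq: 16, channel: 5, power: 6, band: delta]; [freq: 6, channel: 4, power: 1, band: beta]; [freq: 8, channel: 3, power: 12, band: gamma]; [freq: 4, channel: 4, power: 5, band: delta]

Positive, Negative, Positive, Positive

A rule that fits every label: power ≥ 4 — true of each 'Positive' example, false of each 'Negative' one.
[freq: 16, channel: 5, power: 6, band: delta]: power = 6 — matches, so Positive.
[freq: 6, channel: 4, power: 1, band: beta]: power = 1 — fails the rule, so Negative.
[freq: 8, channel: 3, power: 12, band: gamma]: power = 12 — matches, so Positive.
[freq: 4, channel: 4, power: 5, band: delta]: power = 5 — matches, so Positive.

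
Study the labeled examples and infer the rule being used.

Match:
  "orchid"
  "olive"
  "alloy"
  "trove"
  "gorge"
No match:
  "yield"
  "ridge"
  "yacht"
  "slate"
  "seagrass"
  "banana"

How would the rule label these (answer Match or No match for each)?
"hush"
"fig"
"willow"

'Match' ⟺ contains 'o'.
"hush": no 'o', fails the rule → No match.
"fig": no 'o', fails the rule → No match.
"willow": has 'o', matches → Match.

No match, No match, Match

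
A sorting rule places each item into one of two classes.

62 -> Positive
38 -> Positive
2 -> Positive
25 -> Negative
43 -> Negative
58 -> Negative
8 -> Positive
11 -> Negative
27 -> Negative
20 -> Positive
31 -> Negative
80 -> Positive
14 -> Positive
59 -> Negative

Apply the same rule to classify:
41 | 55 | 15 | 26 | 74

Negative, Negative, Negative, Positive, Positive

Checking candidate rules against both groups, what survives is: ≡ 2 (mod 6).
41 — 41 mod 6 = 5, hence Negative. 55 — 55 mod 6 = 1, hence Negative. 15 — 15 mod 6 = 3, hence Negative. 26 — 26 mod 6 = 2, hence Positive. 74 — 74 mod 6 = 2, hence Positive.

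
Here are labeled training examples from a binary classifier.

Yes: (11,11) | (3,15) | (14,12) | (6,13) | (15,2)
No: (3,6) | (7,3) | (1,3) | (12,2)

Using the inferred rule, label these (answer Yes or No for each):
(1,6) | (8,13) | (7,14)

One predicate separates the groups cleanly: sum ≥ 17.
(1,6): No (1+6 = 7).
(8,13): Yes (8+13 = 21).
(7,14): Yes (7+14 = 21).

No, Yes, Yes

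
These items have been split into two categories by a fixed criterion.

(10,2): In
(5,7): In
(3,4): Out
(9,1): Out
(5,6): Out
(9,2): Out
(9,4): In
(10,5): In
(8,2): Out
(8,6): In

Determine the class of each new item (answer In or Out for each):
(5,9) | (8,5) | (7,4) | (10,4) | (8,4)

A rule that fits every label: sum ≥ 12 — true of each 'In' example, false of each 'Out' one.
(5,9) → 5+9 = 14 → In.
(8,5) → 8+5 = 13 → In.
(7,4) → 7+4 = 11 → Out.
(10,4) → 10+4 = 14 → In.
(8,4) → 8+4 = 12 → In.

In, In, Out, In, In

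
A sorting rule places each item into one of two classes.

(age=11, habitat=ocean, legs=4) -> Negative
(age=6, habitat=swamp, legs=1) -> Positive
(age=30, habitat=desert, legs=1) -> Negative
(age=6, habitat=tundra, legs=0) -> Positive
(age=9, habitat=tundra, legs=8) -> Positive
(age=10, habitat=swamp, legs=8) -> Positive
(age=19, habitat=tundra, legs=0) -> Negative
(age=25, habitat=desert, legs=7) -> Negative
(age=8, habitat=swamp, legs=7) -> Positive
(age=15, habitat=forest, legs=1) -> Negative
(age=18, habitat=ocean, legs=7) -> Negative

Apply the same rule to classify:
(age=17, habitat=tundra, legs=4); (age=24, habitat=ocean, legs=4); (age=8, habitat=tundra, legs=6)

Negative, Negative, Positive

The rule appears to be: age ≤ 10.
Negative: (age=17, habitat=tundra, legs=4), since age = 17.
Negative: (age=24, habitat=ocean, legs=4), since age = 24.
Positive: (age=8, habitat=tundra, legs=6), since age = 8.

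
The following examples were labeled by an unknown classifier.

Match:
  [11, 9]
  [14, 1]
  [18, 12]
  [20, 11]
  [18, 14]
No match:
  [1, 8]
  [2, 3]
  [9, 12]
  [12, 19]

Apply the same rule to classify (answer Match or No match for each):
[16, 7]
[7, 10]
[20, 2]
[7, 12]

Match, No match, Match, No match

'Match' ⟺ first > second.
[16, 7] → 16 > 7 → Match.
[7, 10] → 7 < 10 → No match.
[20, 2] → 20 > 2 → Match.
[7, 12] → 7 < 12 → No match.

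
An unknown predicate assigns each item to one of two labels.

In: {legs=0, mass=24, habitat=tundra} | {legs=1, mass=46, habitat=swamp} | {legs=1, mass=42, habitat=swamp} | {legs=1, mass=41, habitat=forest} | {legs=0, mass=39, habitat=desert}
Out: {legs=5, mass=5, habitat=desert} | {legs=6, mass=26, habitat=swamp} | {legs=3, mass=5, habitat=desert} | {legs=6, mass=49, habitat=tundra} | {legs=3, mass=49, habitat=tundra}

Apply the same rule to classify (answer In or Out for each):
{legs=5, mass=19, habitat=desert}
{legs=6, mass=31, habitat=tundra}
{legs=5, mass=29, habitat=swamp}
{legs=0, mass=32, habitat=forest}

The pattern is that an item is 'In' exactly when: legs ≤ 1.
{legs=5, mass=19, habitat=desert} — legs = 5, hence Out. {legs=6, mass=31, habitat=tundra} — legs = 6, hence Out. {legs=5, mass=29, habitat=swamp} — legs = 5, hence Out. {legs=0, mass=32, habitat=forest} — legs = 0, hence In.

Out, Out, Out, In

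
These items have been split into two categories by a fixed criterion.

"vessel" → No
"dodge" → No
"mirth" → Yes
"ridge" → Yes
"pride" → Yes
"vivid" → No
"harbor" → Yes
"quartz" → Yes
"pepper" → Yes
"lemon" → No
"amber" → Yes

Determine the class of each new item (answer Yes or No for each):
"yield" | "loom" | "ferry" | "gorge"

No, No, Yes, Yes

The rule appears to be: contains 'r'.
"yield" — no 'r', hence No. "loom" — no 'r', hence No. "ferry" — has 'r', hence Yes. "gorge" — has 'r', hence Yes.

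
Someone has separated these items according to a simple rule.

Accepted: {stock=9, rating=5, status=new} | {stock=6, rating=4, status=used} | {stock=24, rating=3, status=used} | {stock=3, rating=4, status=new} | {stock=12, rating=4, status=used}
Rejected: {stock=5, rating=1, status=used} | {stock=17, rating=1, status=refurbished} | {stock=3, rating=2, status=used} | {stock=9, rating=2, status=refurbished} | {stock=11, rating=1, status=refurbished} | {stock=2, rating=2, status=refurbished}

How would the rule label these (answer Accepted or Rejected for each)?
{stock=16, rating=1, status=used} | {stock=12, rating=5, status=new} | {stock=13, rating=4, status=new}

Rejected, Accepted, Accepted

A rule that fits every label: rating ≥ 3 — true of each 'Accepted' example, false of each 'Rejected' one.
{stock=16, rating=1, status=used} — rating = 1, hence Rejected.
{stock=12, rating=5, status=new} — rating = 5, hence Accepted.
{stock=13, rating=4, status=new} — rating = 4, hence Accepted.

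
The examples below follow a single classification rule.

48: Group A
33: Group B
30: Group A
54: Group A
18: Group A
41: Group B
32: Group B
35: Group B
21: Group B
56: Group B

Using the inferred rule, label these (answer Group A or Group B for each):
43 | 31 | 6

Group B, Group B, Group A

Checking candidate rules against both groups, what survives is: multiple of 6.
Group B: 43, since 43 = 6·7 + 1. Group B: 31, since 31 = 6·5 + 1. Group A: 6, since 6 = 6·1.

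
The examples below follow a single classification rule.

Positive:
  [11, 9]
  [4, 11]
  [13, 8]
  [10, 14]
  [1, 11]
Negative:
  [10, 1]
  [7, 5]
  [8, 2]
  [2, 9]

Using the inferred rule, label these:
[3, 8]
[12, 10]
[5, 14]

Negative, Positive, Positive

The pattern is that an item is 'Positive' exactly when: max ≥ 11.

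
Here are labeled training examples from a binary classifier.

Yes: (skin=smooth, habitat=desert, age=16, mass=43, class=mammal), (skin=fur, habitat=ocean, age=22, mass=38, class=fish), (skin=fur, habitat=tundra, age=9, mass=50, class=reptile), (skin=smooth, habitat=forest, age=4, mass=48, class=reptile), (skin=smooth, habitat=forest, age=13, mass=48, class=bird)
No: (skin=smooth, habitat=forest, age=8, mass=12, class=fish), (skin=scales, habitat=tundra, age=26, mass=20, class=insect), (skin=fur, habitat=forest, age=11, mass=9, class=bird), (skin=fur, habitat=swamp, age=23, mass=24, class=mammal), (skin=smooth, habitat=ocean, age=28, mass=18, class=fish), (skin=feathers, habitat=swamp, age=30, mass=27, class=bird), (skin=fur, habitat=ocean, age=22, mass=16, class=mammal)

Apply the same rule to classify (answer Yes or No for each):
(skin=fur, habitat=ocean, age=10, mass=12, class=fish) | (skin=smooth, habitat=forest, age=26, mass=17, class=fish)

No, No

One predicate separates the groups cleanly: mass ≥ 38.
(skin=fur, habitat=ocean, age=10, mass=12, class=fish) — mass = 12, hence No. (skin=smooth, habitat=forest, age=26, mass=17, class=fish) — mass = 17, hence No.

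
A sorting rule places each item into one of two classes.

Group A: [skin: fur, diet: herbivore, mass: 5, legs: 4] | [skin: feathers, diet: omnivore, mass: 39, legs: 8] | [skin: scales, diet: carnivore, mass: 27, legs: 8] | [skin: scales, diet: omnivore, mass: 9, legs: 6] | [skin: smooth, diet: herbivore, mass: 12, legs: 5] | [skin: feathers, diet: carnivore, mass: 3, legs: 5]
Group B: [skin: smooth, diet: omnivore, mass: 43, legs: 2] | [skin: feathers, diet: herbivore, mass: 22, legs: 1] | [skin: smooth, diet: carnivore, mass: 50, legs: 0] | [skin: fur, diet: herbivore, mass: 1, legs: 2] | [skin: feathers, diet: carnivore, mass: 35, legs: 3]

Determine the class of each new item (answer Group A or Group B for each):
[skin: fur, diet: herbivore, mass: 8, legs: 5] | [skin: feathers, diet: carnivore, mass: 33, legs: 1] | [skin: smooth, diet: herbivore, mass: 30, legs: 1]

Group A, Group B, Group B

'Group A' ⟺ legs ≥ 4.
[skin: fur, diet: herbivore, mass: 8, legs: 5]: legs = 5, matches → Group A.
[skin: feathers, diet: carnivore, mass: 33, legs: 1]: legs = 1, fails the rule → Group B.
[skin: smooth, diet: herbivore, mass: 30, legs: 1]: legs = 1, fails the rule → Group B.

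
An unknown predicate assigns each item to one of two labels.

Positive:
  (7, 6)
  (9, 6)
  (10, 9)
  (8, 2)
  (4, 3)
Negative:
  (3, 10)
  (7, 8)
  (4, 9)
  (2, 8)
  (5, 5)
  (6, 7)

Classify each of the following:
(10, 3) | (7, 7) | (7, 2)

Positive, Negative, Positive

Checking candidate rules against both groups, what survives is: first > second.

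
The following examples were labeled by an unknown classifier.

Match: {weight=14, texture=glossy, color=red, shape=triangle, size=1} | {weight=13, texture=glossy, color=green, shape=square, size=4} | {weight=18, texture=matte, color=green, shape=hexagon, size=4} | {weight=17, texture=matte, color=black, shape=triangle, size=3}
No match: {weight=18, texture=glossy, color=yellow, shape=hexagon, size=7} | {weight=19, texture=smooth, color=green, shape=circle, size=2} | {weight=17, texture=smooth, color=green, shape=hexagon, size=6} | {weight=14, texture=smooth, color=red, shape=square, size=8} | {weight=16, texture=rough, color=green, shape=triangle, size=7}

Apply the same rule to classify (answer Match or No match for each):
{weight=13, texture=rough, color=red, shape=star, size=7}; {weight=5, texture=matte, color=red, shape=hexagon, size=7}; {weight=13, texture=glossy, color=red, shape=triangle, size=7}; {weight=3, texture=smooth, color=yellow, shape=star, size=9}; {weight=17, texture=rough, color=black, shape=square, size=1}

The classifier is using: weight ≤ 18 AND size ≤ 4.
{weight=13, texture=rough, color=red, shape=star, size=7}: weight = 13, size = 7 — does not satisfy this, so No match.
{weight=5, texture=matte, color=red, shape=hexagon, size=7}: weight = 5, size = 7 — does not satisfy this, so No match.
{weight=13, texture=glossy, color=red, shape=triangle, size=7}: weight = 13, size = 7 — does not satisfy this, so No match.
{weight=3, texture=smooth, color=yellow, shape=star, size=9}: weight = 3, size = 9 — does not satisfy this, so No match.
{weight=17, texture=rough, color=black, shape=square, size=1}: weight = 17, size = 1 — checks out, so Match.

No match, No match, No match, No match, Match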